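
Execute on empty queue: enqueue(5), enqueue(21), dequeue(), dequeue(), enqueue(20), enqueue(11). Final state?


enqueue(5) -> [5]
enqueue(21) -> [5, 21]
dequeue() returns 5 -> [21]
dequeue() returns 21 -> []
enqueue(20) -> [20]
enqueue(11) -> [20, 11]
Final queue (front to back): [20, 11]


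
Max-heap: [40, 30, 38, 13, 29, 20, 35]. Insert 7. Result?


Append 7: [40, 30, 38, 13, 29, 20, 35, 7]
Bubble up: no swaps needed
Result: [40, 30, 38, 13, 29, 20, 35, 7]


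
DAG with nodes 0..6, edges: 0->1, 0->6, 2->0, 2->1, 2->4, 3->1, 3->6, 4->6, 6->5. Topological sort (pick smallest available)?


Kahn's algorithm, process smallest node first
Order: [2, 0, 3, 1, 4, 6, 5]


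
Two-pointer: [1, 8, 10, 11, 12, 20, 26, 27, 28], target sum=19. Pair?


Two pointers: lo=0, hi=8
Found pair: (8, 11) summing to 19


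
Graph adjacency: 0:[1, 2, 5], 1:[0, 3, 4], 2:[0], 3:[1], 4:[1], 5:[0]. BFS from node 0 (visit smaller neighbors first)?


BFS queue: start with [0]
Visit order: [0, 1, 2, 5, 3, 4]


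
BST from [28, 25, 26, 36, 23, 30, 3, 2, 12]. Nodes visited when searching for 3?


BST root = 28
Search for 3: compare at each node
Path: [28, 25, 23, 3]


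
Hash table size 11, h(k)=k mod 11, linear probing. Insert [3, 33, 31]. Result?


Insertions: 3->slot 3; 33->slot 0; 31->slot 9
Table: [33, None, None, 3, None, None, None, None, None, 31, None]


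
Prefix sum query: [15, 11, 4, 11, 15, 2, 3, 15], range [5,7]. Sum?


Prefix sums: [0, 15, 26, 30, 41, 56, 58, 61, 76]
Sum[5..7] = prefix[8] - prefix[5] = 76 - 56 = 20


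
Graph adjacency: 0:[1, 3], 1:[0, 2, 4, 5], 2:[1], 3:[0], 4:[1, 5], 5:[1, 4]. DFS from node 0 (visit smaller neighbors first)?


DFS stack-based: start with [0]
Visit order: [0, 1, 2, 4, 5, 3]


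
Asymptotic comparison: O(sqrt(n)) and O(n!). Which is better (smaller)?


sublinear grows slower than factorial
O(sqrt(n)) is asymptotically smaller; O(n!) grows faster


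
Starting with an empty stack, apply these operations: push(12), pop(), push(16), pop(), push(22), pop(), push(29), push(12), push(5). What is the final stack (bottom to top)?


push(12) -> [12]
pop() returns 12 -> []
push(16) -> [16]
pop() returns 16 -> []
push(22) -> [22]
pop() returns 22 -> []
push(29) -> [29]
push(12) -> [29, 12]
push(5) -> [29, 12, 5]
Final stack (bottom to top): [29, 12, 5]


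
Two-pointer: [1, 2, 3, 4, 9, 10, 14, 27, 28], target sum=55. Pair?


Two pointers: lo=0, hi=8
Found pair: (27, 28) summing to 55


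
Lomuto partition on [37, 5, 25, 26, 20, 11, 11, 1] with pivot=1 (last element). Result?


Elements <= 1 go left of pivot.
Result: [1, 5, 25, 26, 20, 11, 11, 37], pivot at index 0


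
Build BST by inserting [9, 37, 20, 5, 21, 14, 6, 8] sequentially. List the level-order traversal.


Root = 9; build tree by BST insertion.
Level-Order traversal: [9, 5, 37, 6, 20, 8, 14, 21]


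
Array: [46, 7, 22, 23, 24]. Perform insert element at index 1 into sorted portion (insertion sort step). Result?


After one pass: [7, 46, 22, 23, 24]


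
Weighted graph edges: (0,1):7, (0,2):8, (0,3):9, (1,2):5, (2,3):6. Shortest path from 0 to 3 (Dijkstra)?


Dijkstra from 0:
Distances: {0: 0, 1: 7, 2: 8, 3: 9}
Shortest distance to 3 = 9, path = [0, 3]


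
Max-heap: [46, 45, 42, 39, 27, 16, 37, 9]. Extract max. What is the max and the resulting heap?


Max = 46
Replace root with last, heapify down
Resulting heap: [45, 39, 42, 9, 27, 16, 37]


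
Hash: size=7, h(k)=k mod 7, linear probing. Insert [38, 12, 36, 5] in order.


Insertions: 38->slot 3; 12->slot 5; 36->slot 1; 5->slot 6
Table: [None, 36, None, 38, None, 12, 5]


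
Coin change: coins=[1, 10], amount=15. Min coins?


dp[0]=0; dp[i]=1+min(dp[i-c] for c in coins)
...dp[10]=1, dp[11]=2, dp[12]=3, dp[13]=4, dp[14]=5, dp[15]=6
Minimum coins for 15 = 6


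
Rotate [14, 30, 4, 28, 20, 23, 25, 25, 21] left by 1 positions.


Left rotate by 1: [30, 4, 28, 20, 23, 25, 25, 21, 14]


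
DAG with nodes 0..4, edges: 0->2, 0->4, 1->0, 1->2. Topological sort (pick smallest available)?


Kahn's algorithm, process smallest node first
Order: [1, 0, 2, 3, 4]


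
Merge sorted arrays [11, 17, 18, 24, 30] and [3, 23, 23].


Compare heads, take smaller each step.
Merged: [3, 11, 17, 18, 23, 23, 24, 30]


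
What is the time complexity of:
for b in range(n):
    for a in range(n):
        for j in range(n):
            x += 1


Per nesting level: O(n) * O(n) * O(n) = O(n^3)
Complexity: O(n^3)


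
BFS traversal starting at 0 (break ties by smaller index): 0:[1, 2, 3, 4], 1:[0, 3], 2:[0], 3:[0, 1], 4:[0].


BFS queue: start with [0]
Visit order: [0, 1, 2, 3, 4]


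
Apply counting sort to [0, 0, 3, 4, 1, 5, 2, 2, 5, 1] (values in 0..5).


Count array: [2, 2, 2, 1, 1, 2]
Reconstruct: [0, 0, 1, 1, 2, 2, 3, 4, 5, 5]


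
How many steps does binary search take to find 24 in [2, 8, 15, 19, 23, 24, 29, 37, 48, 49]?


Search for 24:
[0,9] mid=4 arr[4]=23
[5,9] mid=7 arr[7]=37
[5,6] mid=5 arr[5]=24
Total: 3 comparisons


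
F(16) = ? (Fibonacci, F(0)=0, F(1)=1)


F(n)=F(n-1)+F(n-2)
...F(14)=377, F(15)=610, F(16)=987


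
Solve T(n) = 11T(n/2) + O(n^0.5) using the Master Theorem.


a=11, b=2, c=0.5. log_2(11)=3.459 > c=0.5. Case 1: O(n^log_b(a)) = O(n^3.459)
Complexity: O(n^3.459)


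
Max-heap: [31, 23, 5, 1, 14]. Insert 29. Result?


Append 29: [31, 23, 5, 1, 14, 29]
Bubble up: swap idx 5(29) with idx 2(5)
Result: [31, 23, 29, 1, 14, 5]


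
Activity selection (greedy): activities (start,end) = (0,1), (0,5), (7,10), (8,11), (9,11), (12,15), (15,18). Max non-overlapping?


Greedy: pick earliest-ending, then skip overlaps.
Selected (4 activities): [(0, 1), (7, 10), (12, 15), (15, 18)]


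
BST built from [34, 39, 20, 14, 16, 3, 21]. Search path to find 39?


BST root = 34
Search for 39: compare at each node
Path: [34, 39]


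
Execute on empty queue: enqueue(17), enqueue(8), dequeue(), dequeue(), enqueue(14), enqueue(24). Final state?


enqueue(17) -> [17]
enqueue(8) -> [17, 8]
dequeue() returns 17 -> [8]
dequeue() returns 8 -> []
enqueue(14) -> [14]
enqueue(24) -> [14, 24]
Final queue (front to back): [14, 24]


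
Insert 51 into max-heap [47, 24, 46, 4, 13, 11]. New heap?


Append 51: [47, 24, 46, 4, 13, 11, 51]
Bubble up: swap idx 6(51) with idx 2(46); swap idx 2(51) with idx 0(47)
Result: [51, 24, 47, 4, 13, 11, 46]


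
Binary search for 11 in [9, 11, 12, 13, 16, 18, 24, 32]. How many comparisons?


Search for 11:
[0,7] mid=3 arr[3]=13
[0,2] mid=1 arr[1]=11
Total: 2 comparisons


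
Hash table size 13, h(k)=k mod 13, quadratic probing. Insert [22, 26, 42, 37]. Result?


Insertions: 22->slot 9; 26->slot 0; 42->slot 3; 37->slot 11
Table: [26, None, None, 42, None, None, None, None, None, 22, None, 37, None]


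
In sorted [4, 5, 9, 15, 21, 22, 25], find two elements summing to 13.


Two pointers: lo=0, hi=6
Found pair: (4, 9) summing to 13


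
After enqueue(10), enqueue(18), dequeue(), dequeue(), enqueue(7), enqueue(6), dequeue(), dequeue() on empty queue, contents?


enqueue(10) -> [10]
enqueue(18) -> [10, 18]
dequeue() returns 10 -> [18]
dequeue() returns 18 -> []
enqueue(7) -> [7]
enqueue(6) -> [7, 6]
dequeue() returns 7 -> [6]
dequeue() returns 6 -> []
Final queue (front to back): []


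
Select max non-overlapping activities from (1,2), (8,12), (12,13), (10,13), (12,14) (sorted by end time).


Greedy: pick earliest-ending, then skip overlaps.
Selected (3 activities): [(1, 2), (8, 12), (12, 13)]


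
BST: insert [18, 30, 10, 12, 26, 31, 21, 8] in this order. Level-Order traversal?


Root = 18; build tree by BST insertion.
Level-Order traversal: [18, 10, 30, 8, 12, 26, 31, 21]


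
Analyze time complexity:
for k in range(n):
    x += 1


Per nesting level: O(n) = O(n)
Complexity: O(n)


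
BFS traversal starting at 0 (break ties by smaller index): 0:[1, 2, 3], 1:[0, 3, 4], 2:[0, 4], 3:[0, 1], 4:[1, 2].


BFS queue: start with [0]
Visit order: [0, 1, 2, 3, 4]


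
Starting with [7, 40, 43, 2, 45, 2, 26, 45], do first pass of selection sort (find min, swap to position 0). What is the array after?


After one pass: [2, 40, 43, 7, 45, 2, 26, 45]


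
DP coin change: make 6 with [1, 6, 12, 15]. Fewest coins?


dp[0]=0; dp[i]=1+min(dp[i-c] for c in coins)
...dp[1]=1, dp[2]=2, dp[3]=3, dp[4]=4, dp[5]=5, dp[6]=1
Minimum coins for 6 = 1


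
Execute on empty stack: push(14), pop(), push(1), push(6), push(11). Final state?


push(14) -> [14]
pop() returns 14 -> []
push(1) -> [1]
push(6) -> [1, 6]
push(11) -> [1, 6, 11]
Final stack (bottom to top): [1, 6, 11]


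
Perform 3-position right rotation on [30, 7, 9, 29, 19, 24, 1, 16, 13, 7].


Right rotate by 3: [16, 13, 7, 30, 7, 9, 29, 19, 24, 1]


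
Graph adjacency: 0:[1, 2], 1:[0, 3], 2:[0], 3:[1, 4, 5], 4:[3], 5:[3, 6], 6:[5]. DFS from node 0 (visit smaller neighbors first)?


DFS stack-based: start with [0]
Visit order: [0, 1, 3, 4, 5, 6, 2]


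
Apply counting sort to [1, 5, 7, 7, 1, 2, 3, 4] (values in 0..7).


Count array: [0, 2, 1, 1, 1, 1, 0, 2]
Reconstruct: [1, 1, 2, 3, 4, 5, 7, 7]


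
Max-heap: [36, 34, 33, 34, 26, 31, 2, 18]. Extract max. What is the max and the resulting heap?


Max = 36
Replace root with last, heapify down
Resulting heap: [34, 34, 33, 18, 26, 31, 2]


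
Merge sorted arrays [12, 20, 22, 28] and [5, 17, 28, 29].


Compare heads, take smaller each step.
Merged: [5, 12, 17, 20, 22, 28, 28, 29]


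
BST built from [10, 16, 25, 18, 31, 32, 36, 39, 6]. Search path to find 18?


BST root = 10
Search for 18: compare at each node
Path: [10, 16, 25, 18]


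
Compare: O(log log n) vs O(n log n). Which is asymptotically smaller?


double-logarithmic grows slower than linearithmic
O(log log n) is asymptotically smaller; O(n log n) grows faster


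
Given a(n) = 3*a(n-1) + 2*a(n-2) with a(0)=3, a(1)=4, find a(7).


Build bottom-up:
...a(5)=790, a(6)=2814, a(7)=3*2814+2*790=10022


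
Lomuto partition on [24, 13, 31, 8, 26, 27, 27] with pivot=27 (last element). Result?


Elements <= 27 go left of pivot.
Result: [24, 13, 8, 26, 27, 27, 31], pivot at index 5


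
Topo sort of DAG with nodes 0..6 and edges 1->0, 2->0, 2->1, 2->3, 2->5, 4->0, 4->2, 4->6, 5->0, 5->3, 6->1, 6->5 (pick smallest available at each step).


Kahn's algorithm, process smallest node first
Order: [4, 2, 6, 1, 5, 0, 3]


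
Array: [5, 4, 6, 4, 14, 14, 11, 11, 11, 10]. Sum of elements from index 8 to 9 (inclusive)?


Prefix sums: [0, 5, 9, 15, 19, 33, 47, 58, 69, 80, 90]
Sum[8..9] = prefix[10] - prefix[8] = 90 - 69 = 21


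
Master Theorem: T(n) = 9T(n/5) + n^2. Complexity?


a=9, b=5, c=2. log_5(9)=1.365 < c=2. Case 3: O(n^c) = O(n^2)
Complexity: O(n^2)


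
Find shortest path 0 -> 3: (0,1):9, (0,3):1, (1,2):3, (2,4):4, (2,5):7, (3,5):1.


Dijkstra from 0:
Distances: {0: 0, 1: 9, 2: 9, 3: 1, 4: 13, 5: 2}
Shortest distance to 3 = 1, path = [0, 3]


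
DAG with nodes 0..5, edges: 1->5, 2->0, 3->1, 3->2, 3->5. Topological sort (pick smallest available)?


Kahn's algorithm, process smallest node first
Order: [3, 1, 2, 0, 4, 5]


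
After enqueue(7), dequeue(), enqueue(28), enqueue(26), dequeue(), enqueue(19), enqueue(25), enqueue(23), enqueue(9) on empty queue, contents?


enqueue(7) -> [7]
dequeue() returns 7 -> []
enqueue(28) -> [28]
enqueue(26) -> [28, 26]
dequeue() returns 28 -> [26]
enqueue(19) -> [26, 19]
enqueue(25) -> [26, 19, 25]
enqueue(23) -> [26, 19, 25, 23]
enqueue(9) -> [26, 19, 25, 23, 9]
Final queue (front to back): [26, 19, 25, 23, 9]


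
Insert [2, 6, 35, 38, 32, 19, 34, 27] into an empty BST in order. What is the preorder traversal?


Root = 2; build tree by BST insertion.
Preorder traversal: [2, 6, 35, 32, 19, 27, 34, 38]


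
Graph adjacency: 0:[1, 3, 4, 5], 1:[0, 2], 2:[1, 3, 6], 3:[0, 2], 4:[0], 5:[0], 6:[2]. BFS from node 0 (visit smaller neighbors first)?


BFS queue: start with [0]
Visit order: [0, 1, 3, 4, 5, 2, 6]


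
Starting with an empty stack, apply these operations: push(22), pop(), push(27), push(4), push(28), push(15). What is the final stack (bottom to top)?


push(22) -> [22]
pop() returns 22 -> []
push(27) -> [27]
push(4) -> [27, 4]
push(28) -> [27, 4, 28]
push(15) -> [27, 4, 28, 15]
Final stack (bottom to top): [27, 4, 28, 15]


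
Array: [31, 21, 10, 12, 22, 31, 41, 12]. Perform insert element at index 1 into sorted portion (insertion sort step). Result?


After one pass: [21, 31, 10, 12, 22, 31, 41, 12]


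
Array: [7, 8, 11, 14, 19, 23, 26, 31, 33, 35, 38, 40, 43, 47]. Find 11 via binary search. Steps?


Search for 11:
[0,13] mid=6 arr[6]=26
[0,5] mid=2 arr[2]=11
Total: 2 comparisons


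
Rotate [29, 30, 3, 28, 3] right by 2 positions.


Right rotate by 2: [28, 3, 29, 30, 3]


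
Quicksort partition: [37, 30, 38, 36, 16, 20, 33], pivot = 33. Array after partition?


Elements <= 33 go left of pivot.
Result: [30, 16, 20, 33, 37, 38, 36], pivot at index 3


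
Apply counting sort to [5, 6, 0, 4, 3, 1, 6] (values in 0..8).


Count array: [1, 1, 0, 1, 1, 1, 2, 0, 0]
Reconstruct: [0, 1, 3, 4, 5, 6, 6]


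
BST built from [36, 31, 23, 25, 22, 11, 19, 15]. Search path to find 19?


BST root = 36
Search for 19: compare at each node
Path: [36, 31, 23, 22, 11, 19]


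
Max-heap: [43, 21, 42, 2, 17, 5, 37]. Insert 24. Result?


Append 24: [43, 21, 42, 2, 17, 5, 37, 24]
Bubble up: swap idx 7(24) with idx 3(2); swap idx 3(24) with idx 1(21)
Result: [43, 24, 42, 21, 17, 5, 37, 2]


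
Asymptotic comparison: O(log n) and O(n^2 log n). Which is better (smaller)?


logarithmic grows slower than n^2 log n
O(log n) is asymptotically smaller; O(n^2 log n) grows faster


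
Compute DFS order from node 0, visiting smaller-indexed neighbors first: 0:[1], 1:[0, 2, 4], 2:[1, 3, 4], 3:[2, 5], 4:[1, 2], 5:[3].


DFS stack-based: start with [0]
Visit order: [0, 1, 2, 3, 5, 4]


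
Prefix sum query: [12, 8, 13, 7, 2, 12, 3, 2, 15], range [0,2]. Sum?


Prefix sums: [0, 12, 20, 33, 40, 42, 54, 57, 59, 74]
Sum[0..2] = prefix[3] - prefix[0] = 33 - 0 = 33


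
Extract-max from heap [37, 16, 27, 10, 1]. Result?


Max = 37
Replace root with last, heapify down
Resulting heap: [27, 16, 1, 10]


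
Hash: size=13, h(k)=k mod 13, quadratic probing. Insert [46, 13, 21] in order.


Insertions: 46->slot 7; 13->slot 0; 21->slot 8
Table: [13, None, None, None, None, None, None, 46, 21, None, None, None, None]


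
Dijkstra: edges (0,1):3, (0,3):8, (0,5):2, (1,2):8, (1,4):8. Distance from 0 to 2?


Dijkstra from 0:
Distances: {0: 0, 1: 3, 2: 11, 3: 8, 4: 11, 5: 2}
Shortest distance to 2 = 11, path = [0, 1, 2]


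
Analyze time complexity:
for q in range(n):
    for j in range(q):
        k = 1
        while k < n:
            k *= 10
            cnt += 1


Per nesting level: O(n) * O(n) [triangular over q] * O(log n) = O(n^2 log n)
Complexity: O(n^2 log n)


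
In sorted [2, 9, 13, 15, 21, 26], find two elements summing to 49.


Two pointers: lo=0, hi=5
No pair sums to 49


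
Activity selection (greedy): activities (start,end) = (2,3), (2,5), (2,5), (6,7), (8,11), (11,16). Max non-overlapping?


Greedy: pick earliest-ending, then skip overlaps.
Selected (4 activities): [(2, 3), (6, 7), (8, 11), (11, 16)]


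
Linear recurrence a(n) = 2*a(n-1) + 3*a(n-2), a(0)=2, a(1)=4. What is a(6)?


Build bottom-up:
...a(4)=122, a(5)=364, a(6)=2*364+3*122=1094


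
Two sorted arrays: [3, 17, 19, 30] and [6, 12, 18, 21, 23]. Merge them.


Compare heads, take smaller each step.
Merged: [3, 6, 12, 17, 18, 19, 21, 23, 30]


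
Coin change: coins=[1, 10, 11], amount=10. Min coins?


dp[0]=0; dp[i]=1+min(dp[i-c] for c in coins)
...dp[5]=5, dp[6]=6, dp[7]=7, dp[8]=8, dp[9]=9, dp[10]=1
Minimum coins for 10 = 1


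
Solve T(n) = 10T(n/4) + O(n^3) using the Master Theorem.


a=10, b=4, c=3. log_4(10)=1.661 < c=3. Case 3: O(n^c) = O(n^3)
Complexity: O(n^3)


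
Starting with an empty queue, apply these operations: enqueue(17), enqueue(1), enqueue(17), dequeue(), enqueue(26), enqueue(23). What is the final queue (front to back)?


enqueue(17) -> [17]
enqueue(1) -> [17, 1]
enqueue(17) -> [17, 1, 17]
dequeue() returns 17 -> [1, 17]
enqueue(26) -> [1, 17, 26]
enqueue(23) -> [1, 17, 26, 23]
Final queue (front to back): [1, 17, 26, 23]


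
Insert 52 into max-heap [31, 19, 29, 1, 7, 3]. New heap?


Append 52: [31, 19, 29, 1, 7, 3, 52]
Bubble up: swap idx 6(52) with idx 2(29); swap idx 2(52) with idx 0(31)
Result: [52, 19, 31, 1, 7, 3, 29]


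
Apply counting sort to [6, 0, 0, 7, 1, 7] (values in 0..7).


Count array: [2, 1, 0, 0, 0, 0, 1, 2]
Reconstruct: [0, 0, 1, 6, 7, 7]


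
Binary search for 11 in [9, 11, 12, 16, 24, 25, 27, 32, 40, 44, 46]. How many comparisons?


Search for 11:
[0,10] mid=5 arr[5]=25
[0,4] mid=2 arr[2]=12
[0,1] mid=0 arr[0]=9
[1,1] mid=1 arr[1]=11
Total: 4 comparisons


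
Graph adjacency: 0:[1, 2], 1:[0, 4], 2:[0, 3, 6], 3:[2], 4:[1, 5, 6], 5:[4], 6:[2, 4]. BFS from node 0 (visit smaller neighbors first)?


BFS queue: start with [0]
Visit order: [0, 1, 2, 4, 3, 6, 5]


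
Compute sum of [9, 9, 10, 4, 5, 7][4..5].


Prefix sums: [0, 9, 18, 28, 32, 37, 44]
Sum[4..5] = prefix[6] - prefix[4] = 44 - 32 = 12


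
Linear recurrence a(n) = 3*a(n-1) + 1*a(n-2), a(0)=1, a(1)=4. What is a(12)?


Build bottom-up:
...a(10)=184318, a(11)=608761, a(12)=3*608761+1*184318=2010601


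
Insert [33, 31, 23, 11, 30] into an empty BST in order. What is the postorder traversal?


Root = 33; build tree by BST insertion.
Postorder traversal: [11, 30, 23, 31, 33]


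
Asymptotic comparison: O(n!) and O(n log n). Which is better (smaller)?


linearithmic grows slower than factorial
O(n log n) is asymptotically smaller; O(n!) grows faster


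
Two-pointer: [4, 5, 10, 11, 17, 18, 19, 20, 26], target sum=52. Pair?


Two pointers: lo=0, hi=8
No pair sums to 52


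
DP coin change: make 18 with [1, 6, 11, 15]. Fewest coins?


dp[0]=0; dp[i]=1+min(dp[i-c] for c in coins)
...dp[13]=3, dp[14]=4, dp[15]=1, dp[16]=2, dp[17]=2, dp[18]=3
Minimum coins for 18 = 3


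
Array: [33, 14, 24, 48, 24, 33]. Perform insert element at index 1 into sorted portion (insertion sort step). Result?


After one pass: [14, 33, 24, 48, 24, 33]


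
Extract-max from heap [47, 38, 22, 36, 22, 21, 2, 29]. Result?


Max = 47
Replace root with last, heapify down
Resulting heap: [38, 36, 22, 29, 22, 21, 2]


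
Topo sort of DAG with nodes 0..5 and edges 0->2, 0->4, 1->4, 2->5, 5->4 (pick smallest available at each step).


Kahn's algorithm, process smallest node first
Order: [0, 1, 2, 3, 5, 4]


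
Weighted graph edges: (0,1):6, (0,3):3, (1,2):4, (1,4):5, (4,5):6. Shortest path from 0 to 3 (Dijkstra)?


Dijkstra from 0:
Distances: {0: 0, 1: 6, 2: 10, 3: 3, 4: 11, 5: 17}
Shortest distance to 3 = 3, path = [0, 3]


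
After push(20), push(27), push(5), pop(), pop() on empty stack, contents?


push(20) -> [20]
push(27) -> [20, 27]
push(5) -> [20, 27, 5]
pop() returns 5 -> [20, 27]
pop() returns 27 -> [20]
Final stack (bottom to top): [20]


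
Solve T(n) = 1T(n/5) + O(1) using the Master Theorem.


a=1, b=5, c=0. log_5(1)=0 = c=0. Case 2: O(n^c log n) = O(log n)
Complexity: O(log n)


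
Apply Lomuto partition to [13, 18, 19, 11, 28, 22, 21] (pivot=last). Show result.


Elements <= 21 go left of pivot.
Result: [13, 18, 19, 11, 21, 22, 28], pivot at index 4


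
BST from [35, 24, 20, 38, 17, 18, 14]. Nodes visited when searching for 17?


BST root = 35
Search for 17: compare at each node
Path: [35, 24, 20, 17]


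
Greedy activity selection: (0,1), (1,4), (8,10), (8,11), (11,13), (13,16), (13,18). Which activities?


Greedy: pick earliest-ending, then skip overlaps.
Selected (5 activities): [(0, 1), (1, 4), (8, 10), (11, 13), (13, 16)]


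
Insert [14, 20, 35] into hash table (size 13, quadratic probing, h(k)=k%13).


Insertions: 14->slot 1; 20->slot 7; 35->slot 9
Table: [None, 14, None, None, None, None, None, 20, None, 35, None, None, None]


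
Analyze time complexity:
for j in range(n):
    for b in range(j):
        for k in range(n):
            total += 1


Per nesting level: O(n) * O(n) [triangular over j] * O(n) = O(n^3)
Complexity: O(n^3)


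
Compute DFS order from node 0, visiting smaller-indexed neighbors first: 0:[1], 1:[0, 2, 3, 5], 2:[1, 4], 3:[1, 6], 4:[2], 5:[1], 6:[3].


DFS stack-based: start with [0]
Visit order: [0, 1, 2, 4, 3, 6, 5]


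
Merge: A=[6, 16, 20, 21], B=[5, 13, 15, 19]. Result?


Compare heads, take smaller each step.
Merged: [5, 6, 13, 15, 16, 19, 20, 21]


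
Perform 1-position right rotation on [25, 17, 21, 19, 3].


Right rotate by 1: [3, 25, 17, 21, 19]


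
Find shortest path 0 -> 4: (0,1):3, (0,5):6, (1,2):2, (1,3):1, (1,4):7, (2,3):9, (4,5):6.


Dijkstra from 0:
Distances: {0: 0, 1: 3, 2: 5, 3: 4, 4: 10, 5: 6}
Shortest distance to 4 = 10, path = [0, 1, 4]


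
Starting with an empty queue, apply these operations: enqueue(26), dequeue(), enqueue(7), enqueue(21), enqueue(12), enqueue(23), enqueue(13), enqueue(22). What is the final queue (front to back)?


enqueue(26) -> [26]
dequeue() returns 26 -> []
enqueue(7) -> [7]
enqueue(21) -> [7, 21]
enqueue(12) -> [7, 21, 12]
enqueue(23) -> [7, 21, 12, 23]
enqueue(13) -> [7, 21, 12, 23, 13]
enqueue(22) -> [7, 21, 12, 23, 13, 22]
Final queue (front to back): [7, 21, 12, 23, 13, 22]


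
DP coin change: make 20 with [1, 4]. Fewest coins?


dp[0]=0; dp[i]=1+min(dp[i-c] for c in coins)
...dp[15]=6, dp[16]=4, dp[17]=5, dp[18]=6, dp[19]=7, dp[20]=5
Minimum coins for 20 = 5


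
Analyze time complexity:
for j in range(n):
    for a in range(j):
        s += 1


Per nesting level: O(n) * O(n) [triangular over j] = O(n^2)
Complexity: O(n^2)


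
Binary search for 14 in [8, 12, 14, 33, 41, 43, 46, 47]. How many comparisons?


Search for 14:
[0,7] mid=3 arr[3]=33
[0,2] mid=1 arr[1]=12
[2,2] mid=2 arr[2]=14
Total: 3 comparisons


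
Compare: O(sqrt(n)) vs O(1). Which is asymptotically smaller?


constant grows slower than sublinear
O(1) is asymptotically smaller; O(sqrt(n)) grows faster


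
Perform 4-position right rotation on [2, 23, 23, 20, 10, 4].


Right rotate by 4: [23, 20, 10, 4, 2, 23]


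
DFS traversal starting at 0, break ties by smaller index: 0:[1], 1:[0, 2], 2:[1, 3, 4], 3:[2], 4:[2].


DFS stack-based: start with [0]
Visit order: [0, 1, 2, 3, 4]


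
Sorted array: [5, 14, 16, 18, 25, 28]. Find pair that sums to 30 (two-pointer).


Two pointers: lo=0, hi=5
Found pair: (5, 25) summing to 30


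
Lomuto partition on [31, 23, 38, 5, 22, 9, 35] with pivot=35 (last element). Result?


Elements <= 35 go left of pivot.
Result: [31, 23, 5, 22, 9, 35, 38], pivot at index 5


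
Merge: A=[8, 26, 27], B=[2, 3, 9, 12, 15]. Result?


Compare heads, take smaller each step.
Merged: [2, 3, 8, 9, 12, 15, 26, 27]


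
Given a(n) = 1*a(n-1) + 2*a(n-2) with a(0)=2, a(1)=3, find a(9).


Build bottom-up:
...a(7)=213, a(8)=427, a(9)=1*427+2*213=853


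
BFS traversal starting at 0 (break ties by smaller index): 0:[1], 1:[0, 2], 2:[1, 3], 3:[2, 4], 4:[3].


BFS queue: start with [0]
Visit order: [0, 1, 2, 3, 4]


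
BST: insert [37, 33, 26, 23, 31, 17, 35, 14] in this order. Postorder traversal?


Root = 37; build tree by BST insertion.
Postorder traversal: [14, 17, 23, 31, 26, 35, 33, 37]


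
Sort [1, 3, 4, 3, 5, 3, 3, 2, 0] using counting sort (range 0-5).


Count array: [1, 1, 1, 4, 1, 1]
Reconstruct: [0, 1, 2, 3, 3, 3, 3, 4, 5]


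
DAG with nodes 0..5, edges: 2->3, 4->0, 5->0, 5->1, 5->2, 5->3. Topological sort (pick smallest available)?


Kahn's algorithm, process smallest node first
Order: [4, 5, 0, 1, 2, 3]


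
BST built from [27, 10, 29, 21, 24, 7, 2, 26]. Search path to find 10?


BST root = 27
Search for 10: compare at each node
Path: [27, 10]


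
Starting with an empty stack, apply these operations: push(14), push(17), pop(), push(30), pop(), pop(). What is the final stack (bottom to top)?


push(14) -> [14]
push(17) -> [14, 17]
pop() returns 17 -> [14]
push(30) -> [14, 30]
pop() returns 30 -> [14]
pop() returns 14 -> []
Final stack (bottom to top): []


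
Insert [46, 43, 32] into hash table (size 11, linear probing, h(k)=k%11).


Insertions: 46->slot 2; 43->slot 10; 32->slot 0
Table: [32, None, 46, None, None, None, None, None, None, None, 43]


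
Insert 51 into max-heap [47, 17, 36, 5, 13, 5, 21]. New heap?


Append 51: [47, 17, 36, 5, 13, 5, 21, 51]
Bubble up: swap idx 7(51) with idx 3(5); swap idx 3(51) with idx 1(17); swap idx 1(51) with idx 0(47)
Result: [51, 47, 36, 17, 13, 5, 21, 5]


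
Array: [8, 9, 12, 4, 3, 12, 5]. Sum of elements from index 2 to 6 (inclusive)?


Prefix sums: [0, 8, 17, 29, 33, 36, 48, 53]
Sum[2..6] = prefix[7] - prefix[2] = 53 - 17 = 36


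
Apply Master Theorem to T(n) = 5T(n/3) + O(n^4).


a=5, b=3, c=4. log_3(5)=1.465 < c=4. Case 3: O(n^c) = O(n^4)
Complexity: O(n^4)


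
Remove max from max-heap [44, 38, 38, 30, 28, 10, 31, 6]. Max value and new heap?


Max = 44
Replace root with last, heapify down
Resulting heap: [38, 30, 38, 6, 28, 10, 31]


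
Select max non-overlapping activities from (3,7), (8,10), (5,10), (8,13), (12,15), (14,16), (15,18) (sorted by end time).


Greedy: pick earliest-ending, then skip overlaps.
Selected (4 activities): [(3, 7), (8, 10), (12, 15), (15, 18)]


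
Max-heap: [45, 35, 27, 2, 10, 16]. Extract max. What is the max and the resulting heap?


Max = 45
Replace root with last, heapify down
Resulting heap: [35, 16, 27, 2, 10]


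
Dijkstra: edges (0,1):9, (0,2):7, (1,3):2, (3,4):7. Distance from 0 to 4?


Dijkstra from 0:
Distances: {0: 0, 1: 9, 2: 7, 3: 11, 4: 18}
Shortest distance to 4 = 18, path = [0, 1, 3, 4]


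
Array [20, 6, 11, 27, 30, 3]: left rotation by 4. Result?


Left rotate by 4: [30, 3, 20, 6, 11, 27]


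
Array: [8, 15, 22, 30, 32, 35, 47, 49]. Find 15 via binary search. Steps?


Search for 15:
[0,7] mid=3 arr[3]=30
[0,2] mid=1 arr[1]=15
Total: 2 comparisons


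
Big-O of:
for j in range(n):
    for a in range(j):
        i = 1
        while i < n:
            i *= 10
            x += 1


Per nesting level: O(n) * O(n) [triangular over j] * O(log n) = O(n^2 log n)
Complexity: O(n^2 log n)


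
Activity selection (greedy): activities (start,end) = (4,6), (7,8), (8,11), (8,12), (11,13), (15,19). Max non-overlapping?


Greedy: pick earliest-ending, then skip overlaps.
Selected (5 activities): [(4, 6), (7, 8), (8, 11), (11, 13), (15, 19)]


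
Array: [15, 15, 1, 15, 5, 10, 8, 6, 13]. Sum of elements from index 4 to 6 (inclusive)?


Prefix sums: [0, 15, 30, 31, 46, 51, 61, 69, 75, 88]
Sum[4..6] = prefix[7] - prefix[4] = 69 - 46 = 23


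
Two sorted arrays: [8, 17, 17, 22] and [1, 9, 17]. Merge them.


Compare heads, take smaller each step.
Merged: [1, 8, 9, 17, 17, 17, 22]


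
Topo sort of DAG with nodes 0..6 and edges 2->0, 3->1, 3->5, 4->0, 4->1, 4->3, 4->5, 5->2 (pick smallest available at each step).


Kahn's algorithm, process smallest node first
Order: [4, 3, 1, 5, 2, 0, 6]


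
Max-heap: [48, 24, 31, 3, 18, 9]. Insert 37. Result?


Append 37: [48, 24, 31, 3, 18, 9, 37]
Bubble up: swap idx 6(37) with idx 2(31)
Result: [48, 24, 37, 3, 18, 9, 31]


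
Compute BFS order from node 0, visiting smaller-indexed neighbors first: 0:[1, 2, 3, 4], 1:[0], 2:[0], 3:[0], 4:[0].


BFS queue: start with [0]
Visit order: [0, 1, 2, 3, 4]


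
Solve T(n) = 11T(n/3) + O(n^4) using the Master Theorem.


a=11, b=3, c=4. log_3(11)=2.183 < c=4. Case 3: O(n^c) = O(n^4)
Complexity: O(n^4)


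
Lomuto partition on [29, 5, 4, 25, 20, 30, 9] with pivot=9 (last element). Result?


Elements <= 9 go left of pivot.
Result: [5, 4, 9, 25, 20, 30, 29], pivot at index 2


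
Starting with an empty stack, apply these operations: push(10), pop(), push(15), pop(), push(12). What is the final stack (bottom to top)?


push(10) -> [10]
pop() returns 10 -> []
push(15) -> [15]
pop() returns 15 -> []
push(12) -> [12]
Final stack (bottom to top): [12]


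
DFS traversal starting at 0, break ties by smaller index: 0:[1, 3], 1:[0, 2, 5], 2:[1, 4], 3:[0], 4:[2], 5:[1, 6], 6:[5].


DFS stack-based: start with [0]
Visit order: [0, 1, 2, 4, 5, 6, 3]


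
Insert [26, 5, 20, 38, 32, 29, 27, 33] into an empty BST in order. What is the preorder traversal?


Root = 26; build tree by BST insertion.
Preorder traversal: [26, 5, 20, 38, 32, 29, 27, 33]


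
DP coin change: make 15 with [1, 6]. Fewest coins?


dp[0]=0; dp[i]=1+min(dp[i-c] for c in coins)
...dp[10]=5, dp[11]=6, dp[12]=2, dp[13]=3, dp[14]=4, dp[15]=5
Minimum coins for 15 = 5


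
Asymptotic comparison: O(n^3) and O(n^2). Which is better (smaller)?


quadratic grows slower than cubic
O(n^2) is asymptotically smaller; O(n^3) grows faster


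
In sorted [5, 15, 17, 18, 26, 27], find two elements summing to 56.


Two pointers: lo=0, hi=5
No pair sums to 56


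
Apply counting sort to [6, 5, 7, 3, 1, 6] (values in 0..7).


Count array: [0, 1, 0, 1, 0, 1, 2, 1]
Reconstruct: [1, 3, 5, 6, 6, 7]


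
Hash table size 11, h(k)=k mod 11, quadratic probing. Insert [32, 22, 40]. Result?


Insertions: 32->slot 10; 22->slot 0; 40->slot 7
Table: [22, None, None, None, None, None, None, 40, None, None, 32]


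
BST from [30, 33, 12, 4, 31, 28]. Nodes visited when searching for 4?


BST root = 30
Search for 4: compare at each node
Path: [30, 12, 4]


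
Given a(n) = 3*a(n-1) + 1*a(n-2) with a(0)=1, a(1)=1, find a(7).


Build bottom-up:
...a(5)=142, a(6)=469, a(7)=3*469+1*142=1549


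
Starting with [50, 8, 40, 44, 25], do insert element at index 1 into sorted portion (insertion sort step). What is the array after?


After one pass: [8, 50, 40, 44, 25]


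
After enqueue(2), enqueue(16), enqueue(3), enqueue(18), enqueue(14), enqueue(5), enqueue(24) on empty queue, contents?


enqueue(2) -> [2]
enqueue(16) -> [2, 16]
enqueue(3) -> [2, 16, 3]
enqueue(18) -> [2, 16, 3, 18]
enqueue(14) -> [2, 16, 3, 18, 14]
enqueue(5) -> [2, 16, 3, 18, 14, 5]
enqueue(24) -> [2, 16, 3, 18, 14, 5, 24]
Final queue (front to back): [2, 16, 3, 18, 14, 5, 24]


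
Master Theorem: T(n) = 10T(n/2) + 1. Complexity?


a=10, b=2, c=0. log_2(10)=3.322 > c=0. Case 1: O(n^log_b(a)) = O(n^3.322)
Complexity: O(n^3.322)


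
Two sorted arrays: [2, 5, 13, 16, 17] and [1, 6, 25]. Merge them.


Compare heads, take smaller each step.
Merged: [1, 2, 5, 6, 13, 16, 17, 25]


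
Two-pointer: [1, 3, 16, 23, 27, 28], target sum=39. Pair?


Two pointers: lo=0, hi=5
Found pair: (16, 23) summing to 39


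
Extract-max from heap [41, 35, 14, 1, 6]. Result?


Max = 41
Replace root with last, heapify down
Resulting heap: [35, 6, 14, 1]


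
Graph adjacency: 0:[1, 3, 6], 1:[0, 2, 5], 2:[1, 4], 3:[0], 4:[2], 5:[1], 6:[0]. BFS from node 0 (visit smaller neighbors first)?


BFS queue: start with [0]
Visit order: [0, 1, 3, 6, 2, 5, 4]


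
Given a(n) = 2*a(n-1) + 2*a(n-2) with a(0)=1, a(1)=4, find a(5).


Build bottom-up:
...a(3)=28, a(4)=76, a(5)=2*76+2*28=208


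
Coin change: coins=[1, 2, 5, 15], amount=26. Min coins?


dp[0]=0; dp[i]=1+min(dp[i-c] for c in coins)
...dp[21]=3, dp[22]=3, dp[23]=4, dp[24]=4, dp[25]=3, dp[26]=4
Minimum coins for 26 = 4


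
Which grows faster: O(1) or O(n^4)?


constant grows slower than quartic
O(1) is asymptotically smaller; O(n^4) grows faster


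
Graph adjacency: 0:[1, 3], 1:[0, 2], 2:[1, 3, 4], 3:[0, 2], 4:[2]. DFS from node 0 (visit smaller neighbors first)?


DFS stack-based: start with [0]
Visit order: [0, 1, 2, 3, 4]


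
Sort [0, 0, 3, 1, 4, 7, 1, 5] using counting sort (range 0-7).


Count array: [2, 2, 0, 1, 1, 1, 0, 1]
Reconstruct: [0, 0, 1, 1, 3, 4, 5, 7]


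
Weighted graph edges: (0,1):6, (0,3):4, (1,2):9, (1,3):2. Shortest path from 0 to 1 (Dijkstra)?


Dijkstra from 0:
Distances: {0: 0, 1: 6, 2: 15, 3: 4}
Shortest distance to 1 = 6, path = [0, 1]


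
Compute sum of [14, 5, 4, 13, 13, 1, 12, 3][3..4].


Prefix sums: [0, 14, 19, 23, 36, 49, 50, 62, 65]
Sum[3..4] = prefix[5] - prefix[3] = 49 - 23 = 26


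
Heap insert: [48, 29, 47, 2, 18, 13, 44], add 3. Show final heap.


Append 3: [48, 29, 47, 2, 18, 13, 44, 3]
Bubble up: swap idx 7(3) with idx 3(2)
Result: [48, 29, 47, 3, 18, 13, 44, 2]


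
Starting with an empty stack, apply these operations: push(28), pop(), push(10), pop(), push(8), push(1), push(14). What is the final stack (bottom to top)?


push(28) -> [28]
pop() returns 28 -> []
push(10) -> [10]
pop() returns 10 -> []
push(8) -> [8]
push(1) -> [8, 1]
push(14) -> [8, 1, 14]
Final stack (bottom to top): [8, 1, 14]


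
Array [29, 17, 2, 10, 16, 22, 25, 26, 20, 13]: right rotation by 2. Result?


Right rotate by 2: [20, 13, 29, 17, 2, 10, 16, 22, 25, 26]


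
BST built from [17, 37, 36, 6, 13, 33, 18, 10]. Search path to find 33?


BST root = 17
Search for 33: compare at each node
Path: [17, 37, 36, 33]


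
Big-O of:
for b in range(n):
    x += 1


Per nesting level: O(n) = O(n)
Complexity: O(n)


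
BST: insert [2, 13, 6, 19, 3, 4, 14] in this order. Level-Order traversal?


Root = 2; build tree by BST insertion.
Level-Order traversal: [2, 13, 6, 19, 3, 14, 4]


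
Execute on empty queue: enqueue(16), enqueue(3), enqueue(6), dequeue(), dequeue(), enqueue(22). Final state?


enqueue(16) -> [16]
enqueue(3) -> [16, 3]
enqueue(6) -> [16, 3, 6]
dequeue() returns 16 -> [3, 6]
dequeue() returns 3 -> [6]
enqueue(22) -> [6, 22]
Final queue (front to back): [6, 22]


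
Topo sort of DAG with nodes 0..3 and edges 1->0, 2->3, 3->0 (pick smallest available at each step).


Kahn's algorithm, process smallest node first
Order: [1, 2, 3, 0]


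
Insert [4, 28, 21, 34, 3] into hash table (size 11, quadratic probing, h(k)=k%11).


Insertions: 4->slot 4; 28->slot 6; 21->slot 10; 34->slot 1; 3->slot 3
Table: [None, 34, None, 3, 4, None, 28, None, None, None, 21]


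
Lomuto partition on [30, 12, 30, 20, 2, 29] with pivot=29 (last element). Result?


Elements <= 29 go left of pivot.
Result: [12, 20, 2, 29, 30, 30], pivot at index 3


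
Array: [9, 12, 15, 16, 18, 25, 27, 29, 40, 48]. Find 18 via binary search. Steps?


Search for 18:
[0,9] mid=4 arr[4]=18
Total: 1 comparisons


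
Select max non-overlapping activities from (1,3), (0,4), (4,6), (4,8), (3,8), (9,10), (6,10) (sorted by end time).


Greedy: pick earliest-ending, then skip overlaps.
Selected (3 activities): [(1, 3), (4, 6), (9, 10)]


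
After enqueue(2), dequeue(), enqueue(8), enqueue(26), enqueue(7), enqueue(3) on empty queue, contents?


enqueue(2) -> [2]
dequeue() returns 2 -> []
enqueue(8) -> [8]
enqueue(26) -> [8, 26]
enqueue(7) -> [8, 26, 7]
enqueue(3) -> [8, 26, 7, 3]
Final queue (front to back): [8, 26, 7, 3]


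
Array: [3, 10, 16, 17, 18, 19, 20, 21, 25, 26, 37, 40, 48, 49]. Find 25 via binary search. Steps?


Search for 25:
[0,13] mid=6 arr[6]=20
[7,13] mid=10 arr[10]=37
[7,9] mid=8 arr[8]=25
Total: 3 comparisons


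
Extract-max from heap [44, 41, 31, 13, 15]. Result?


Max = 44
Replace root with last, heapify down
Resulting heap: [41, 15, 31, 13]


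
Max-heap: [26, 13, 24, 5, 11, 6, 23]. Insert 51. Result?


Append 51: [26, 13, 24, 5, 11, 6, 23, 51]
Bubble up: swap idx 7(51) with idx 3(5); swap idx 3(51) with idx 1(13); swap idx 1(51) with idx 0(26)
Result: [51, 26, 24, 13, 11, 6, 23, 5]


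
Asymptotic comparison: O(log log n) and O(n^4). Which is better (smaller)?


double-logarithmic grows slower than quartic
O(log log n) is asymptotically smaller; O(n^4) grows faster


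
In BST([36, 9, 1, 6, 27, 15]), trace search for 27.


BST root = 36
Search for 27: compare at each node
Path: [36, 9, 27]


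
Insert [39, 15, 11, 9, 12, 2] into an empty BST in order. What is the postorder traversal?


Root = 39; build tree by BST insertion.
Postorder traversal: [2, 9, 12, 11, 15, 39]


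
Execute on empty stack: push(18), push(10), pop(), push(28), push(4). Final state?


push(18) -> [18]
push(10) -> [18, 10]
pop() returns 10 -> [18]
push(28) -> [18, 28]
push(4) -> [18, 28, 4]
Final stack (bottom to top): [18, 28, 4]


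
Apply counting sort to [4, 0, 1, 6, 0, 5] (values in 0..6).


Count array: [2, 1, 0, 0, 1, 1, 1]
Reconstruct: [0, 0, 1, 4, 5, 6]


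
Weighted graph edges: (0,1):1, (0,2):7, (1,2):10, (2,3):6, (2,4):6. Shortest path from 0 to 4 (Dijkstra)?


Dijkstra from 0:
Distances: {0: 0, 1: 1, 2: 7, 3: 13, 4: 13}
Shortest distance to 4 = 13, path = [0, 2, 4]


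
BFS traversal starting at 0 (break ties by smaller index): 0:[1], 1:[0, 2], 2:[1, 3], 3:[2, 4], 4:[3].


BFS queue: start with [0]
Visit order: [0, 1, 2, 3, 4]


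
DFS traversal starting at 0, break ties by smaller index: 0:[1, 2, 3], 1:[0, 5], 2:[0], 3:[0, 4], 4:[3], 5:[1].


DFS stack-based: start with [0]
Visit order: [0, 1, 5, 2, 3, 4]


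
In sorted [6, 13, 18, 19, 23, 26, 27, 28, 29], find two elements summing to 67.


Two pointers: lo=0, hi=8
No pair sums to 67


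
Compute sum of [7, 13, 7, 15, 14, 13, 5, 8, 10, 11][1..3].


Prefix sums: [0, 7, 20, 27, 42, 56, 69, 74, 82, 92, 103]
Sum[1..3] = prefix[4] - prefix[1] = 42 - 7 = 35


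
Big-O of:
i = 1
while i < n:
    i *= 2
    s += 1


Per nesting level: O(log n) = O(log n)
Complexity: O(log n)


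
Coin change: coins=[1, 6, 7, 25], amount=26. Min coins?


dp[0]=0; dp[i]=1+min(dp[i-c] for c in coins)
...dp[21]=3, dp[22]=4, dp[23]=5, dp[24]=4, dp[25]=1, dp[26]=2
Minimum coins for 26 = 2


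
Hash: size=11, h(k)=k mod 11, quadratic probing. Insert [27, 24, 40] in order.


Insertions: 27->slot 5; 24->slot 2; 40->slot 7
Table: [None, None, 24, None, None, 27, None, 40, None, None, None]


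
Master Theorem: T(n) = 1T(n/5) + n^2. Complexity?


a=1, b=5, c=2. log_5(1)=0 < c=2. Case 3: O(n^c) = O(n^2)
Complexity: O(n^2)


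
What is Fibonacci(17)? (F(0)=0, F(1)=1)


F(n)=F(n-1)+F(n-2)
...F(15)=610, F(16)=987, F(17)=1597


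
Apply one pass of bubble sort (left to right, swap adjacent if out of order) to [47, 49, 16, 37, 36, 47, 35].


After one pass: [47, 16, 37, 36, 47, 35, 49]


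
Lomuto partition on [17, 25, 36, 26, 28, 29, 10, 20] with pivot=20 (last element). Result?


Elements <= 20 go left of pivot.
Result: [17, 10, 20, 26, 28, 29, 25, 36], pivot at index 2


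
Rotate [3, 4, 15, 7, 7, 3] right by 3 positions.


Right rotate by 3: [7, 7, 3, 3, 4, 15]


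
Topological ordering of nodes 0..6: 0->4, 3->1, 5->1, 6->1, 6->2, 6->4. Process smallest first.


Kahn's algorithm, process smallest node first
Order: [0, 3, 5, 6, 1, 2, 4]


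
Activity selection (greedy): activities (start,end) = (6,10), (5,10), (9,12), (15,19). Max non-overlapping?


Greedy: pick earliest-ending, then skip overlaps.
Selected (2 activities): [(6, 10), (15, 19)]


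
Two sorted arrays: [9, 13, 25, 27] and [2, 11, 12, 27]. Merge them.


Compare heads, take smaller each step.
Merged: [2, 9, 11, 12, 13, 25, 27, 27]


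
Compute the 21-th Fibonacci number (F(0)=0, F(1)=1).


F(n)=F(n-1)+F(n-2)
...F(19)=4181, F(20)=6765, F(21)=10946


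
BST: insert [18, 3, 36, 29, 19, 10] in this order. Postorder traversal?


Root = 18; build tree by BST insertion.
Postorder traversal: [10, 3, 19, 29, 36, 18]
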